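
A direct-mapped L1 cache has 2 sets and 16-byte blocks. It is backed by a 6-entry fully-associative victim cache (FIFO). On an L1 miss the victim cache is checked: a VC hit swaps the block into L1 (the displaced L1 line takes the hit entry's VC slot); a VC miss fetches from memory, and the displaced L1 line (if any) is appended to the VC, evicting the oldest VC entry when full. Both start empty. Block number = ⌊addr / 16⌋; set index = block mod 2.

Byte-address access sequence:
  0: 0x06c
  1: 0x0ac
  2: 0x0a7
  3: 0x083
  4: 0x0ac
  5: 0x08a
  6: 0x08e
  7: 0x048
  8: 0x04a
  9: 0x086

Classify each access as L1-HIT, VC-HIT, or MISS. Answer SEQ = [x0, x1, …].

0: 0x6c (blk 6, set 0) → MISS  vc=[]
1: 0xac (blk 10, set 0) → MISS  vc=[6]
2: 0xa7 (blk 10, set 0) → L1-HIT  vc=[6]
3: 0x83 (blk 8, set 0) → MISS  vc=[6, 10]
4: 0xac (blk 10, set 0) → VC-HIT  vc=[6, 8]
5: 0x8a (blk 8, set 0) → VC-HIT  vc=[6, 10]
6: 0x8e (blk 8, set 0) → L1-HIT  vc=[6, 10]
7: 0x48 (blk 4, set 0) → MISS  vc=[6, 10, 8]
8: 0x4a (blk 4, set 0) → L1-HIT  vc=[6, 10, 8]
9: 0x86 (blk 8, set 0) → VC-HIT  vc=[6, 10, 4]

SEQ = [MISS, MISS, L1-HIT, MISS, VC-HIT, VC-HIT, L1-HIT, MISS, L1-HIT, VC-HIT]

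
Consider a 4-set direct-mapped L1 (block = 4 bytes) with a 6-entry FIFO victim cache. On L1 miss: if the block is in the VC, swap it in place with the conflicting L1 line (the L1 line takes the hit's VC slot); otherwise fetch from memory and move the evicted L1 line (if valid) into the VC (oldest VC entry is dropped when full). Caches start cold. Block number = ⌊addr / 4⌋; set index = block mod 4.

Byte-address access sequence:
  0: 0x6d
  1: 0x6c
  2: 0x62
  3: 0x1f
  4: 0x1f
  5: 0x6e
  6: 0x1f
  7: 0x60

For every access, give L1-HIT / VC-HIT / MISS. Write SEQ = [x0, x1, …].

#0 0x6d→b27/s3 MISS; vc=[]
#1 0x6c→b27/s3 L1-HIT; vc=[]
#2 0x62→b24/s0 MISS; vc=[]
#3 0x1f→b7/s3 MISS; vc=[27]
#4 0x1f→b7/s3 L1-HIT; vc=[27]
#5 0x6e→b27/s3 VC-HIT; vc=[7]
#6 0x1f→b7/s3 VC-HIT; vc=[27]
#7 0x60→b24/s0 L1-HIT; vc=[27]

SEQ = [MISS, L1-HIT, MISS, MISS, L1-HIT, VC-HIT, VC-HIT, L1-HIT]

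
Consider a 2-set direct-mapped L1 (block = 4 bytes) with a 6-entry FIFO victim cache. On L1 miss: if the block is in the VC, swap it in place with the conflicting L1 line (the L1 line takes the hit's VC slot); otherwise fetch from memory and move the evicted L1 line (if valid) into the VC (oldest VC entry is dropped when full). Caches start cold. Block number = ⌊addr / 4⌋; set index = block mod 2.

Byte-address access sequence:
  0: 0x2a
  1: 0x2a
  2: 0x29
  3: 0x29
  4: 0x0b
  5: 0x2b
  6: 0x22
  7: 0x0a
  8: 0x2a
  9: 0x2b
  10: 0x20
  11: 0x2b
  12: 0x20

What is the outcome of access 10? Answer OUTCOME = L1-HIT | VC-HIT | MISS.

OUTCOME = VC-HIT

#0 0x2a→b10/s0 MISS; vc=[]
#1 0x2a→b10/s0 L1-HIT; vc=[]
#2 0x29→b10/s0 L1-HIT; vc=[]
#3 0x29→b10/s0 L1-HIT; vc=[]
#4 0xb→b2/s0 MISS; vc=[10]
#5 0x2b→b10/s0 VC-HIT; vc=[2]
#6 0x22→b8/s0 MISS; vc=[2,10]
#7 0xa→b2/s0 VC-HIT; vc=[8,10]
#8 0x2a→b10/s0 VC-HIT; vc=[8,2]
#9 0x2b→b10/s0 L1-HIT; vc=[8,2]
#10 0x20→b8/s0 VC-HIT; vc=[10,2]
#11 0x2b→b10/s0 VC-HIT; vc=[8,2]
#12 0x20→b8/s0 VC-HIT; vc=[10,2]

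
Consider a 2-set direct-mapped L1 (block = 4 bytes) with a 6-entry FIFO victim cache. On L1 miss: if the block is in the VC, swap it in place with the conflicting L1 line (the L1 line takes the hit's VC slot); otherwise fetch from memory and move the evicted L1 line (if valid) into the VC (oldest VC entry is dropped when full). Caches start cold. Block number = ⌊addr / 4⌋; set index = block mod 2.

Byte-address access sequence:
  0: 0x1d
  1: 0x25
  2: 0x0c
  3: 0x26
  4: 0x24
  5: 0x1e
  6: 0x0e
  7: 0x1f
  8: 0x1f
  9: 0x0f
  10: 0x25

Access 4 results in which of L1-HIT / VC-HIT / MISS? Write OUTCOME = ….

OUTCOME = L1-HIT

  [0] addr=0x1d blk=7 s=1: MISS | VC []
  [1] addr=0x25 blk=9 s=1: MISS | VC [7]
  [2] addr=0xc blk=3 s=1: MISS | VC [7, 9]
  [3] addr=0x26 blk=9 s=1: VC-HIT | VC [7, 3]
  [4] addr=0x24 blk=9 s=1: L1-HIT | VC [7, 3]
  [5] addr=0x1e blk=7 s=1: VC-HIT | VC [9, 3]
  [6] addr=0xe blk=3 s=1: VC-HIT | VC [9, 7]
  [7] addr=0x1f blk=7 s=1: VC-HIT | VC [9, 3]
  [8] addr=0x1f blk=7 s=1: L1-HIT | VC [9, 3]
  [9] addr=0xf blk=3 s=1: VC-HIT | VC [9, 7]
  [10] addr=0x25 blk=9 s=1: VC-HIT | VC [3, 7]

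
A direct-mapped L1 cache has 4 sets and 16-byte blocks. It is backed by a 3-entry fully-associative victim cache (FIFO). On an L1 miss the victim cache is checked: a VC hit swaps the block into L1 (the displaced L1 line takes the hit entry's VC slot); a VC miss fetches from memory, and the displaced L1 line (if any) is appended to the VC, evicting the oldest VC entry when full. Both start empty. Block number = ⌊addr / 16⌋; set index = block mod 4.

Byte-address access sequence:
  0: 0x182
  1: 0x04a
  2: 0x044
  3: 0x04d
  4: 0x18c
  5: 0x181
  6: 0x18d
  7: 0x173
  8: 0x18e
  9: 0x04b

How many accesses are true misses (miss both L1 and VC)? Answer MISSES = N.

MISSES = 3

#0 0x182→b24/s0 MISS; vc=[]
#1 0x4a→b4/s0 MISS; vc=[24]
#2 0x44→b4/s0 L1-HIT; vc=[24]
#3 0x4d→b4/s0 L1-HIT; vc=[24]
#4 0x18c→b24/s0 VC-HIT; vc=[4]
#5 0x181→b24/s0 L1-HIT; vc=[4]
#6 0x18d→b24/s0 L1-HIT; vc=[4]
#7 0x173→b23/s3 MISS; vc=[4]
#8 0x18e→b24/s0 L1-HIT; vc=[4]
#9 0x4b→b4/s0 VC-HIT; vc=[24]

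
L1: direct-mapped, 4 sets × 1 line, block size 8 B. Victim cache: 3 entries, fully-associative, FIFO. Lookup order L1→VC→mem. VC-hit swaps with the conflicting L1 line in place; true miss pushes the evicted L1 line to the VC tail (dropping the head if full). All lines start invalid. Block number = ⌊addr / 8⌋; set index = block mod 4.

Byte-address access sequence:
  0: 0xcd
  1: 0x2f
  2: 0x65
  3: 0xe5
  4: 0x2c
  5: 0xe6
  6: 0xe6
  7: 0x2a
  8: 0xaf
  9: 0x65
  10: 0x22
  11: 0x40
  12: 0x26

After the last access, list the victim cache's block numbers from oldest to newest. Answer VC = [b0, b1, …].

VC = [5, 12, 8]

0: 0xcd (blk 25, set 1) → MISS  vc=[]
1: 0x2f (blk 5, set 1) → MISS  vc=[25]
2: 0x65 (blk 12, set 0) → MISS  vc=[25]
3: 0xe5 (blk 28, set 0) → MISS  vc=[25, 12]
4: 0x2c (blk 5, set 1) → L1-HIT  vc=[25, 12]
5: 0xe6 (blk 28, set 0) → L1-HIT  vc=[25, 12]
6: 0xe6 (blk 28, set 0) → L1-HIT  vc=[25, 12]
7: 0x2a (blk 5, set 1) → L1-HIT  vc=[25, 12]
8: 0xaf (blk 21, set 1) → MISS  vc=[25, 12, 5]
9: 0x65 (blk 12, set 0) → VC-HIT  vc=[25, 28, 5]
10: 0x22 (blk 4, set 0) → MISS  vc=[28, 5, 12]
11: 0x40 (blk 8, set 0) → MISS  vc=[5, 12, 4]
12: 0x26 (blk 4, set 0) → VC-HIT  vc=[5, 12, 8]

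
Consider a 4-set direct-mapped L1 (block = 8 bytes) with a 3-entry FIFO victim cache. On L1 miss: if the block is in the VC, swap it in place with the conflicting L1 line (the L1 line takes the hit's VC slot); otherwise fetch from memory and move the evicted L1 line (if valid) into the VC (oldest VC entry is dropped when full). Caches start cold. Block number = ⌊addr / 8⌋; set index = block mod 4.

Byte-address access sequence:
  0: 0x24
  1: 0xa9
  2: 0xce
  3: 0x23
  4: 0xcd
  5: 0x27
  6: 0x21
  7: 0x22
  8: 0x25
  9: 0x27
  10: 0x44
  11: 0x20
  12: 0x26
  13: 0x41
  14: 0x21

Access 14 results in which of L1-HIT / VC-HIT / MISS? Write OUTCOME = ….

OUTCOME = VC-HIT

0: 0x24 (blk 4, set 0) → MISS  vc=[]
1: 0xa9 (blk 21, set 1) → MISS  vc=[]
2: 0xce (blk 25, set 1) → MISS  vc=[21]
3: 0x23 (blk 4, set 0) → L1-HIT  vc=[21]
4: 0xcd (blk 25, set 1) → L1-HIT  vc=[21]
5: 0x27 (blk 4, set 0) → L1-HIT  vc=[21]
6: 0x21 (blk 4, set 0) → L1-HIT  vc=[21]
7: 0x22 (blk 4, set 0) → L1-HIT  vc=[21]
8: 0x25 (blk 4, set 0) → L1-HIT  vc=[21]
9: 0x27 (blk 4, set 0) → L1-HIT  vc=[21]
10: 0x44 (blk 8, set 0) → MISS  vc=[21, 4]
11: 0x20 (blk 4, set 0) → VC-HIT  vc=[21, 8]
12: 0x26 (blk 4, set 0) → L1-HIT  vc=[21, 8]
13: 0x41 (blk 8, set 0) → VC-HIT  vc=[21, 4]
14: 0x21 (blk 4, set 0) → VC-HIT  vc=[21, 8]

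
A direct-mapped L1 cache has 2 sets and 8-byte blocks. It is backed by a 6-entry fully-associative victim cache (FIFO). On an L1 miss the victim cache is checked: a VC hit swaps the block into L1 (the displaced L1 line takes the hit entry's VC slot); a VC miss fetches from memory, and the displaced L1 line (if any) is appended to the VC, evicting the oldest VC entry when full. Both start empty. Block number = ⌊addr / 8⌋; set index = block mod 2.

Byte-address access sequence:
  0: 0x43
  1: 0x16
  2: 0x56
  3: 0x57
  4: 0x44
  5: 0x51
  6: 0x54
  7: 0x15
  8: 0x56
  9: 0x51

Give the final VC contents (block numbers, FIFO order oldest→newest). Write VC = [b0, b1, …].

0: 0x43 (blk 8, set 0) → MISS  vc=[]
1: 0x16 (blk 2, set 0) → MISS  vc=[8]
2: 0x56 (blk 10, set 0) → MISS  vc=[8, 2]
3: 0x57 (blk 10, set 0) → L1-HIT  vc=[8, 2]
4: 0x44 (blk 8, set 0) → VC-HIT  vc=[10, 2]
5: 0x51 (blk 10, set 0) → VC-HIT  vc=[8, 2]
6: 0x54 (blk 10, set 0) → L1-HIT  vc=[8, 2]
7: 0x15 (blk 2, set 0) → VC-HIT  vc=[8, 10]
8: 0x56 (blk 10, set 0) → VC-HIT  vc=[8, 2]
9: 0x51 (blk 10, set 0) → L1-HIT  vc=[8, 2]

VC = [8, 2]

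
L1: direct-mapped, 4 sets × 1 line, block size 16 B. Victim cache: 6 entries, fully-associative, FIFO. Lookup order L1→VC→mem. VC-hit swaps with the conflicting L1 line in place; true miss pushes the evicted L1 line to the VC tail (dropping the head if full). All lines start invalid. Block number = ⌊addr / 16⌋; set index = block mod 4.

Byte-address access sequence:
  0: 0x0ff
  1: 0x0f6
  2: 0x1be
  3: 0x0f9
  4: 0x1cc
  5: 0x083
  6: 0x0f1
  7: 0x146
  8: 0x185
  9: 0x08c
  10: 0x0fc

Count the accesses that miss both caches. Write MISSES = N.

MISSES = 6

0: 0xff (blk 15, set 3) → MISS  vc=[]
1: 0xf6 (blk 15, set 3) → L1-HIT  vc=[]
2: 0x1be (blk 27, set 3) → MISS  vc=[15]
3: 0xf9 (blk 15, set 3) → VC-HIT  vc=[27]
4: 0x1cc (blk 28, set 0) → MISS  vc=[27]
5: 0x83 (blk 8, set 0) → MISS  vc=[27, 28]
6: 0xf1 (blk 15, set 3) → L1-HIT  vc=[27, 28]
7: 0x146 (blk 20, set 0) → MISS  vc=[27, 28, 8]
8: 0x185 (blk 24, set 0) → MISS  vc=[27, 28, 8, 20]
9: 0x8c (blk 8, set 0) → VC-HIT  vc=[27, 28, 24, 20]
10: 0xfc (blk 15, set 3) → L1-HIT  vc=[27, 28, 24, 20]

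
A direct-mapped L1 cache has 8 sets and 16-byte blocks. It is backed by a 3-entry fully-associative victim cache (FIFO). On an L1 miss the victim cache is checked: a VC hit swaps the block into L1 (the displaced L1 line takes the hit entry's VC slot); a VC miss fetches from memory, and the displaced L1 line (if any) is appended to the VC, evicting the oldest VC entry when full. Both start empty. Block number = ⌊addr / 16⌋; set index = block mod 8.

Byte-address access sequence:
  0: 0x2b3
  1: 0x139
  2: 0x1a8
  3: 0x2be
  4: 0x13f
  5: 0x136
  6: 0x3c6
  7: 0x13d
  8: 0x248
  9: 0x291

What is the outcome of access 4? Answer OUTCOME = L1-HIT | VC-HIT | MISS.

OUTCOME = VC-HIT

  [0] addr=0x2b3 blk=43 s=3: MISS | VC []
  [1] addr=0x139 blk=19 s=3: MISS | VC [43]
  [2] addr=0x1a8 blk=26 s=2: MISS | VC [43]
  [3] addr=0x2be blk=43 s=3: VC-HIT | VC [19]
  [4] addr=0x13f blk=19 s=3: VC-HIT | VC [43]
  [5] addr=0x136 blk=19 s=3: L1-HIT | VC [43]
  [6] addr=0x3c6 blk=60 s=4: MISS | VC [43]
  [7] addr=0x13d blk=19 s=3: L1-HIT | VC [43]
  [8] addr=0x248 blk=36 s=4: MISS | VC [43, 60]
  [9] addr=0x291 blk=41 s=1: MISS | VC [43, 60]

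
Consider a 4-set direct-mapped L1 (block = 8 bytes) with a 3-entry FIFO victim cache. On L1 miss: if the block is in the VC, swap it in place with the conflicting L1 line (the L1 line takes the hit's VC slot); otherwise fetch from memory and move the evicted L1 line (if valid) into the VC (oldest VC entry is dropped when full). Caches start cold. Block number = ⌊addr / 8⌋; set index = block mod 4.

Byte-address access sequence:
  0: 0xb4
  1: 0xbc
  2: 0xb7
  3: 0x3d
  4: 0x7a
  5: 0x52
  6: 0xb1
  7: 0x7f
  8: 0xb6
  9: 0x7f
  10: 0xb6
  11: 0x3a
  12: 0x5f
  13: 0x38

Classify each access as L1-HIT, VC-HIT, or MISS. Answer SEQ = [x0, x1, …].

SEQ = [MISS, MISS, L1-HIT, MISS, MISS, MISS, VC-HIT, L1-HIT, L1-HIT, L1-HIT, L1-HIT, VC-HIT, MISS, VC-HIT]

#0 0xb4→b22/s2 MISS; vc=[]
#1 0xbc→b23/s3 MISS; vc=[]
#2 0xb7→b22/s2 L1-HIT; vc=[]
#3 0x3d→b7/s3 MISS; vc=[23]
#4 0x7a→b15/s3 MISS; vc=[23,7]
#5 0x52→b10/s2 MISS; vc=[23,7,22]
#6 0xb1→b22/s2 VC-HIT; vc=[23,7,10]
#7 0x7f→b15/s3 L1-HIT; vc=[23,7,10]
#8 0xb6→b22/s2 L1-HIT; vc=[23,7,10]
#9 0x7f→b15/s3 L1-HIT; vc=[23,7,10]
#10 0xb6→b22/s2 L1-HIT; vc=[23,7,10]
#11 0x3a→b7/s3 VC-HIT; vc=[23,15,10]
#12 0x5f→b11/s3 MISS; vc=[15,10,7]
#13 0x38→b7/s3 VC-HIT; vc=[15,10,11]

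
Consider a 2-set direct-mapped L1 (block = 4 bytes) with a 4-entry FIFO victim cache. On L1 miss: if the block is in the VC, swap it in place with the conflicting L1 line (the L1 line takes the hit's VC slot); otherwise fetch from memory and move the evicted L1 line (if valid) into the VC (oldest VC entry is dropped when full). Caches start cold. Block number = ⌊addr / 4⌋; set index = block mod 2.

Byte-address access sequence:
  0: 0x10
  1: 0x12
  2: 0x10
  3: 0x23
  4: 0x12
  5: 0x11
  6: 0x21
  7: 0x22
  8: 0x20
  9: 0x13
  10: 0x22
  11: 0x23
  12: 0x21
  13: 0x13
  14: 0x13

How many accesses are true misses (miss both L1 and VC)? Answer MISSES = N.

#0 0x10→b4/s0 MISS; vc=[]
#1 0x12→b4/s0 L1-HIT; vc=[]
#2 0x10→b4/s0 L1-HIT; vc=[]
#3 0x23→b8/s0 MISS; vc=[4]
#4 0x12→b4/s0 VC-HIT; vc=[8]
#5 0x11→b4/s0 L1-HIT; vc=[8]
#6 0x21→b8/s0 VC-HIT; vc=[4]
#7 0x22→b8/s0 L1-HIT; vc=[4]
#8 0x20→b8/s0 L1-HIT; vc=[4]
#9 0x13→b4/s0 VC-HIT; vc=[8]
#10 0x22→b8/s0 VC-HIT; vc=[4]
#11 0x23→b8/s0 L1-HIT; vc=[4]
#12 0x21→b8/s0 L1-HIT; vc=[4]
#13 0x13→b4/s0 VC-HIT; vc=[8]
#14 0x13→b4/s0 L1-HIT; vc=[8]

MISSES = 2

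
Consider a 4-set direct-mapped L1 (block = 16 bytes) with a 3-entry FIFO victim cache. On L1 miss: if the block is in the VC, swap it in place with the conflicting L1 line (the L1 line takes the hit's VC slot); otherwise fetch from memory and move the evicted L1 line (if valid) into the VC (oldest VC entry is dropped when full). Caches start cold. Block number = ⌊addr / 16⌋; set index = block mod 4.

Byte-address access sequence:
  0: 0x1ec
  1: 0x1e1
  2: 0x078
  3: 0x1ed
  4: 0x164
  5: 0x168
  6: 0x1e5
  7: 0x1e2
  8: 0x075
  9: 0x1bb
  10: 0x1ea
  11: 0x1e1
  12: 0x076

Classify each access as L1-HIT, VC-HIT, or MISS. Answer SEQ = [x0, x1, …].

SEQ = [MISS, L1-HIT, MISS, L1-HIT, MISS, L1-HIT, VC-HIT, L1-HIT, L1-HIT, MISS, L1-HIT, L1-HIT, VC-HIT]

#0 0x1ec→b30/s2 MISS; vc=[]
#1 0x1e1→b30/s2 L1-HIT; vc=[]
#2 0x78→b7/s3 MISS; vc=[]
#3 0x1ed→b30/s2 L1-HIT; vc=[]
#4 0x164→b22/s2 MISS; vc=[30]
#5 0x168→b22/s2 L1-HIT; vc=[30]
#6 0x1e5→b30/s2 VC-HIT; vc=[22]
#7 0x1e2→b30/s2 L1-HIT; vc=[22]
#8 0x75→b7/s3 L1-HIT; vc=[22]
#9 0x1bb→b27/s3 MISS; vc=[22,7]
#10 0x1ea→b30/s2 L1-HIT; vc=[22,7]
#11 0x1e1→b30/s2 L1-HIT; vc=[22,7]
#12 0x76→b7/s3 VC-HIT; vc=[22,27]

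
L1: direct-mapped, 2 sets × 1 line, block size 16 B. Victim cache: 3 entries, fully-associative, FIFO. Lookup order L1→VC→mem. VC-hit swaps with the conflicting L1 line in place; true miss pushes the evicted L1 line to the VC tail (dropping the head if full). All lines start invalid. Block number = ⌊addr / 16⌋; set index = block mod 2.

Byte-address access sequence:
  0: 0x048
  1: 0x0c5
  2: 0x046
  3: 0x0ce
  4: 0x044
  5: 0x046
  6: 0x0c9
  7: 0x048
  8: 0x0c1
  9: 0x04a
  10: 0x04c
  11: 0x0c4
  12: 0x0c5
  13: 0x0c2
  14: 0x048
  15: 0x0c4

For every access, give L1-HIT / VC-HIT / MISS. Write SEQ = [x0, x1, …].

SEQ = [MISS, MISS, VC-HIT, VC-HIT, VC-HIT, L1-HIT, VC-HIT, VC-HIT, VC-HIT, VC-HIT, L1-HIT, VC-HIT, L1-HIT, L1-HIT, VC-HIT, VC-HIT]

  [0] addr=0x48 blk=4 s=0: MISS | VC []
  [1] addr=0xc5 blk=12 s=0: MISS | VC [4]
  [2] addr=0x46 blk=4 s=0: VC-HIT | VC [12]
  [3] addr=0xce blk=12 s=0: VC-HIT | VC [4]
  [4] addr=0x44 blk=4 s=0: VC-HIT | VC [12]
  [5] addr=0x46 blk=4 s=0: L1-HIT | VC [12]
  [6] addr=0xc9 blk=12 s=0: VC-HIT | VC [4]
  [7] addr=0x48 blk=4 s=0: VC-HIT | VC [12]
  [8] addr=0xc1 blk=12 s=0: VC-HIT | VC [4]
  [9] addr=0x4a blk=4 s=0: VC-HIT | VC [12]
  [10] addr=0x4c blk=4 s=0: L1-HIT | VC [12]
  [11] addr=0xc4 blk=12 s=0: VC-HIT | VC [4]
  [12] addr=0xc5 blk=12 s=0: L1-HIT | VC [4]
  [13] addr=0xc2 blk=12 s=0: L1-HIT | VC [4]
  [14] addr=0x48 blk=4 s=0: VC-HIT | VC [12]
  [15] addr=0xc4 blk=12 s=0: VC-HIT | VC [4]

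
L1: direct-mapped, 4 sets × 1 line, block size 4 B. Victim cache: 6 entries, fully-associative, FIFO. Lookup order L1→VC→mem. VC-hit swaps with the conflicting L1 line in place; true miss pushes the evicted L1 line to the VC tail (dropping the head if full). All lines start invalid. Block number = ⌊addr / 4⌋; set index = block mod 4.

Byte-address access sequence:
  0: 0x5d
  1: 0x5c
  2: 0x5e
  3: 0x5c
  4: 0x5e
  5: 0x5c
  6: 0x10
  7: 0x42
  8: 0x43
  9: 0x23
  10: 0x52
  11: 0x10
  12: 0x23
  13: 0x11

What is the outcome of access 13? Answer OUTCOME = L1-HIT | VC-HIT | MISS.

OUTCOME = VC-HIT

0: 0x5d (blk 23, set 3) → MISS  vc=[]
1: 0x5c (blk 23, set 3) → L1-HIT  vc=[]
2: 0x5e (blk 23, set 3) → L1-HIT  vc=[]
3: 0x5c (blk 23, set 3) → L1-HIT  vc=[]
4: 0x5e (blk 23, set 3) → L1-HIT  vc=[]
5: 0x5c (blk 23, set 3) → L1-HIT  vc=[]
6: 0x10 (blk 4, set 0) → MISS  vc=[]
7: 0x42 (blk 16, set 0) → MISS  vc=[4]
8: 0x43 (blk 16, set 0) → L1-HIT  vc=[4]
9: 0x23 (blk 8, set 0) → MISS  vc=[4, 16]
10: 0x52 (blk 20, set 0) → MISS  vc=[4, 16, 8]
11: 0x10 (blk 4, set 0) → VC-HIT  vc=[20, 16, 8]
12: 0x23 (blk 8, set 0) → VC-HIT  vc=[20, 16, 4]
13: 0x11 (blk 4, set 0) → VC-HIT  vc=[20, 16, 8]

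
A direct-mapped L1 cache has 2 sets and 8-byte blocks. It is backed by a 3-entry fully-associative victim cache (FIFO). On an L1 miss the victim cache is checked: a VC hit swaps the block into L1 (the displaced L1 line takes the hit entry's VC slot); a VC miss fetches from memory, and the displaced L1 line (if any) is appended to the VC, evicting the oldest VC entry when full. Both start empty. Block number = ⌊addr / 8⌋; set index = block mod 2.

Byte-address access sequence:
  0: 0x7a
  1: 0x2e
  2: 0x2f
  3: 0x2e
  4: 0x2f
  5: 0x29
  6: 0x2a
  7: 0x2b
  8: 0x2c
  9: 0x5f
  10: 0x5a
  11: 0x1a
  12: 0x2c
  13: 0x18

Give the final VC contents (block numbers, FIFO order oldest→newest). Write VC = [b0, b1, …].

#0 0x7a→b15/s1 MISS; vc=[]
#1 0x2e→b5/s1 MISS; vc=[15]
#2 0x2f→b5/s1 L1-HIT; vc=[15]
#3 0x2e→b5/s1 L1-HIT; vc=[15]
#4 0x2f→b5/s1 L1-HIT; vc=[15]
#5 0x29→b5/s1 L1-HIT; vc=[15]
#6 0x2a→b5/s1 L1-HIT; vc=[15]
#7 0x2b→b5/s1 L1-HIT; vc=[15]
#8 0x2c→b5/s1 L1-HIT; vc=[15]
#9 0x5f→b11/s1 MISS; vc=[15,5]
#10 0x5a→b11/s1 L1-HIT; vc=[15,5]
#11 0x1a→b3/s1 MISS; vc=[15,5,11]
#12 0x2c→b5/s1 VC-HIT; vc=[15,3,11]
#13 0x18→b3/s1 VC-HIT; vc=[15,5,11]

VC = [15, 5, 11]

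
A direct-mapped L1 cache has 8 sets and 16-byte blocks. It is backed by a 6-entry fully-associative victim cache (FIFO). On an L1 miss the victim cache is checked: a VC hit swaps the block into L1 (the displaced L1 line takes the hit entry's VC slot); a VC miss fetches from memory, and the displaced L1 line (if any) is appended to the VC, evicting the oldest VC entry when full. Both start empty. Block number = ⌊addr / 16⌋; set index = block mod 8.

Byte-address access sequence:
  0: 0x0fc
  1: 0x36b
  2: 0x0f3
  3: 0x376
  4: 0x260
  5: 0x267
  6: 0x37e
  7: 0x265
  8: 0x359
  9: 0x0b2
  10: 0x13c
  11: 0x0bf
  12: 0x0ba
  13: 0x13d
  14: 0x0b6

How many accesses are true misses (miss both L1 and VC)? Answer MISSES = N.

0: 0xfc (blk 15, set 7) → MISS  vc=[]
1: 0x36b (blk 54, set 6) → MISS  vc=[]
2: 0xf3 (blk 15, set 7) → L1-HIT  vc=[]
3: 0x376 (blk 55, set 7) → MISS  vc=[15]
4: 0x260 (blk 38, set 6) → MISS  vc=[15, 54]
5: 0x267 (blk 38, set 6) → L1-HIT  vc=[15, 54]
6: 0x37e (blk 55, set 7) → L1-HIT  vc=[15, 54]
7: 0x265 (blk 38, set 6) → L1-HIT  vc=[15, 54]
8: 0x359 (blk 53, set 5) → MISS  vc=[15, 54]
9: 0xb2 (blk 11, set 3) → MISS  vc=[15, 54]
10: 0x13c (blk 19, set 3) → MISS  vc=[15, 54, 11]
11: 0xbf (blk 11, set 3) → VC-HIT  vc=[15, 54, 19]
12: 0xba (blk 11, set 3) → L1-HIT  vc=[15, 54, 19]
13: 0x13d (blk 19, set 3) → VC-HIT  vc=[15, 54, 11]
14: 0xb6 (blk 11, set 3) → VC-HIT  vc=[15, 54, 19]

MISSES = 7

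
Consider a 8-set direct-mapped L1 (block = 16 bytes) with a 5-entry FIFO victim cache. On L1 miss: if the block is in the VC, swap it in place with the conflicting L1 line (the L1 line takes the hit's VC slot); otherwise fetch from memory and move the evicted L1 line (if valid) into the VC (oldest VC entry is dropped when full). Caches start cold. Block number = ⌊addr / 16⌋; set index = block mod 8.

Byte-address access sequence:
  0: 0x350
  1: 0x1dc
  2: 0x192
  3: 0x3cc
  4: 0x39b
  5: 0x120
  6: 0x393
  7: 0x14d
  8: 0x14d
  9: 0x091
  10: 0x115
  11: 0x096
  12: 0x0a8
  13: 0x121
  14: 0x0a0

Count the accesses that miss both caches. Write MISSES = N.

#0 0x350→b53/s5 MISS; vc=[]
#1 0x1dc→b29/s5 MISS; vc=[53]
#2 0x192→b25/s1 MISS; vc=[53]
#3 0x3cc→b60/s4 MISS; vc=[53]
#4 0x39b→b57/s1 MISS; vc=[53,25]
#5 0x120→b18/s2 MISS; vc=[53,25]
#6 0x393→b57/s1 L1-HIT; vc=[53,25]
#7 0x14d→b20/s4 MISS; vc=[53,25,60]
#8 0x14d→b20/s4 L1-HIT; vc=[53,25,60]
#9 0x91→b9/s1 MISS; vc=[53,25,60,57]
#10 0x115→b17/s1 MISS; vc=[53,25,60,57,9]
#11 0x96→b9/s1 VC-HIT; vc=[53,25,60,57,17]
#12 0xa8→b10/s2 MISS; vc=[25,60,57,17,18]
#13 0x121→b18/s2 VC-HIT; vc=[25,60,57,17,10]
#14 0xa0→b10/s2 VC-HIT; vc=[25,60,57,17,18]

MISSES = 10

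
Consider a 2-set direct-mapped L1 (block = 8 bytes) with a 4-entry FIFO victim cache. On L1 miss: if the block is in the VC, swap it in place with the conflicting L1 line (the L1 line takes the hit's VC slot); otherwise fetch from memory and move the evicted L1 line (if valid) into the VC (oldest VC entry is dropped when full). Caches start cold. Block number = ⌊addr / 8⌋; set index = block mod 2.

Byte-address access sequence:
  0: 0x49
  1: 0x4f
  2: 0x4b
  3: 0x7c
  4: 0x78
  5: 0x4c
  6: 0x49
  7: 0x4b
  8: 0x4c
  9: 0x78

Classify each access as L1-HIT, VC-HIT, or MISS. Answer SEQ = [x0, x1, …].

0: 0x49 (blk 9, set 1) → MISS  vc=[]
1: 0x4f (blk 9, set 1) → L1-HIT  vc=[]
2: 0x4b (blk 9, set 1) → L1-HIT  vc=[]
3: 0x7c (blk 15, set 1) → MISS  vc=[9]
4: 0x78 (blk 15, set 1) → L1-HIT  vc=[9]
5: 0x4c (blk 9, set 1) → VC-HIT  vc=[15]
6: 0x49 (blk 9, set 1) → L1-HIT  vc=[15]
7: 0x4b (blk 9, set 1) → L1-HIT  vc=[15]
8: 0x4c (blk 9, set 1) → L1-HIT  vc=[15]
9: 0x78 (blk 15, set 1) → VC-HIT  vc=[9]

SEQ = [MISS, L1-HIT, L1-HIT, MISS, L1-HIT, VC-HIT, L1-HIT, L1-HIT, L1-HIT, VC-HIT]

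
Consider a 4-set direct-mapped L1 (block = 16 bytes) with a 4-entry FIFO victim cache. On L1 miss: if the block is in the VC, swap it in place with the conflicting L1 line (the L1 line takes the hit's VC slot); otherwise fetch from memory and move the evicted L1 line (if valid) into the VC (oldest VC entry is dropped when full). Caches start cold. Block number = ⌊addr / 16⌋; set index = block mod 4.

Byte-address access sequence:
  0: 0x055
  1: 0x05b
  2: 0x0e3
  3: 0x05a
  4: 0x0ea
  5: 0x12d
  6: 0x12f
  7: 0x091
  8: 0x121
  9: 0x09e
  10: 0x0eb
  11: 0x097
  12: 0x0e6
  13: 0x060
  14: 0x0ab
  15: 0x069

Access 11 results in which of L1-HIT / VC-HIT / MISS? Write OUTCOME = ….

0: 0x55 (blk 5, set 1) → MISS  vc=[]
1: 0x5b (blk 5, set 1) → L1-HIT  vc=[]
2: 0xe3 (blk 14, set 2) → MISS  vc=[]
3: 0x5a (blk 5, set 1) → L1-HIT  vc=[]
4: 0xea (blk 14, set 2) → L1-HIT  vc=[]
5: 0x12d (blk 18, set 2) → MISS  vc=[14]
6: 0x12f (blk 18, set 2) → L1-HIT  vc=[14]
7: 0x91 (blk 9, set 1) → MISS  vc=[14, 5]
8: 0x121 (blk 18, set 2) → L1-HIT  vc=[14, 5]
9: 0x9e (blk 9, set 1) → L1-HIT  vc=[14, 5]
10: 0xeb (blk 14, set 2) → VC-HIT  vc=[18, 5]
11: 0x97 (blk 9, set 1) → L1-HIT  vc=[18, 5]
12: 0xe6 (blk 14, set 2) → L1-HIT  vc=[18, 5]
13: 0x60 (blk 6, set 2) → MISS  vc=[18, 5, 14]
14: 0xab (blk 10, set 2) → MISS  vc=[18, 5, 14, 6]
15: 0x69 (blk 6, set 2) → VC-HIT  vc=[18, 5, 14, 10]

OUTCOME = L1-HIT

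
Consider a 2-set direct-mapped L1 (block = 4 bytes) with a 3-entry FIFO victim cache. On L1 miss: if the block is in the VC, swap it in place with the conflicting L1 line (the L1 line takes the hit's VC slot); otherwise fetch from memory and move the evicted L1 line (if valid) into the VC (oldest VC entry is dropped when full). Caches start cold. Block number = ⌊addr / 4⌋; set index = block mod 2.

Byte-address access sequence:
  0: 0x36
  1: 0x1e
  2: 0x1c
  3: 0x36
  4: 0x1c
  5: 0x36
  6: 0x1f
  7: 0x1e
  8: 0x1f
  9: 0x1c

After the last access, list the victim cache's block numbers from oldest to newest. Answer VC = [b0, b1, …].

0: 0x36 (blk 13, set 1) → MISS  vc=[]
1: 0x1e (blk 7, set 1) → MISS  vc=[13]
2: 0x1c (blk 7, set 1) → L1-HIT  vc=[13]
3: 0x36 (blk 13, set 1) → VC-HIT  vc=[7]
4: 0x1c (blk 7, set 1) → VC-HIT  vc=[13]
5: 0x36 (blk 13, set 1) → VC-HIT  vc=[7]
6: 0x1f (blk 7, set 1) → VC-HIT  vc=[13]
7: 0x1e (blk 7, set 1) → L1-HIT  vc=[13]
8: 0x1f (blk 7, set 1) → L1-HIT  vc=[13]
9: 0x1c (blk 7, set 1) → L1-HIT  vc=[13]

VC = [13]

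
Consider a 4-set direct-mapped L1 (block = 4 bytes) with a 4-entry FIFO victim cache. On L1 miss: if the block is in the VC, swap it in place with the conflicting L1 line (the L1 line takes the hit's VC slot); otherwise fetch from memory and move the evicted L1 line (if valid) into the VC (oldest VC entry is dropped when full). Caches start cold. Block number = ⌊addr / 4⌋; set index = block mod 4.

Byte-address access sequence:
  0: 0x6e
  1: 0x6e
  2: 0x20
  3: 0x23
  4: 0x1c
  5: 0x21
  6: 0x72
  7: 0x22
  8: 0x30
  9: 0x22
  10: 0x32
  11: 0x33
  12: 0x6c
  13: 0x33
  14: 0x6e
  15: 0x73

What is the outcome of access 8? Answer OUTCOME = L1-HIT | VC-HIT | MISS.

OUTCOME = MISS

0: 0x6e (blk 27, set 3) → MISS  vc=[]
1: 0x6e (blk 27, set 3) → L1-HIT  vc=[]
2: 0x20 (blk 8, set 0) → MISS  vc=[]
3: 0x23 (blk 8, set 0) → L1-HIT  vc=[]
4: 0x1c (blk 7, set 3) → MISS  vc=[27]
5: 0x21 (blk 8, set 0) → L1-HIT  vc=[27]
6: 0x72 (blk 28, set 0) → MISS  vc=[27, 8]
7: 0x22 (blk 8, set 0) → VC-HIT  vc=[27, 28]
8: 0x30 (blk 12, set 0) → MISS  vc=[27, 28, 8]
9: 0x22 (blk 8, set 0) → VC-HIT  vc=[27, 28, 12]
10: 0x32 (blk 12, set 0) → VC-HIT  vc=[27, 28, 8]
11: 0x33 (blk 12, set 0) → L1-HIT  vc=[27, 28, 8]
12: 0x6c (blk 27, set 3) → VC-HIT  vc=[7, 28, 8]
13: 0x33 (blk 12, set 0) → L1-HIT  vc=[7, 28, 8]
14: 0x6e (blk 27, set 3) → L1-HIT  vc=[7, 28, 8]
15: 0x73 (blk 28, set 0) → VC-HIT  vc=[7, 12, 8]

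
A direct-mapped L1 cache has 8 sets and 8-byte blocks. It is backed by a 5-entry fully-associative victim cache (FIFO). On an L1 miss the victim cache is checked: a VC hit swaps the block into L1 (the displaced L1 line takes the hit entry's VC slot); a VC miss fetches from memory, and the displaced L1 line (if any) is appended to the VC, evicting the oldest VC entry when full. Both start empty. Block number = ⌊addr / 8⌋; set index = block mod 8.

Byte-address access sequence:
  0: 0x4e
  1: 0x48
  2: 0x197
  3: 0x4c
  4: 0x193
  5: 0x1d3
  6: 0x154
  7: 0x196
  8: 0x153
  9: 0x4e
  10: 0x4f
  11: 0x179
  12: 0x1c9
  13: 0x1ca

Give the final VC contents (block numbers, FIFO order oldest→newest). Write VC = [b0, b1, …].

VC = [50, 58, 9]

  [0] addr=0x4e blk=9 s=1: MISS | VC []
  [1] addr=0x48 blk=9 s=1: L1-HIT | VC []
  [2] addr=0x197 blk=50 s=2: MISS | VC []
  [3] addr=0x4c blk=9 s=1: L1-HIT | VC []
  [4] addr=0x193 blk=50 s=2: L1-HIT | VC []
  [5] addr=0x1d3 blk=58 s=2: MISS | VC [50]
  [6] addr=0x154 blk=42 s=2: MISS | VC [50, 58]
  [7] addr=0x196 blk=50 s=2: VC-HIT | VC [42, 58]
  [8] addr=0x153 blk=42 s=2: VC-HIT | VC [50, 58]
  [9] addr=0x4e blk=9 s=1: L1-HIT | VC [50, 58]
  [10] addr=0x4f blk=9 s=1: L1-HIT | VC [50, 58]
  [11] addr=0x179 blk=47 s=7: MISS | VC [50, 58]
  [12] addr=0x1c9 blk=57 s=1: MISS | VC [50, 58, 9]
  [13] addr=0x1ca blk=57 s=1: L1-HIT | VC [50, 58, 9]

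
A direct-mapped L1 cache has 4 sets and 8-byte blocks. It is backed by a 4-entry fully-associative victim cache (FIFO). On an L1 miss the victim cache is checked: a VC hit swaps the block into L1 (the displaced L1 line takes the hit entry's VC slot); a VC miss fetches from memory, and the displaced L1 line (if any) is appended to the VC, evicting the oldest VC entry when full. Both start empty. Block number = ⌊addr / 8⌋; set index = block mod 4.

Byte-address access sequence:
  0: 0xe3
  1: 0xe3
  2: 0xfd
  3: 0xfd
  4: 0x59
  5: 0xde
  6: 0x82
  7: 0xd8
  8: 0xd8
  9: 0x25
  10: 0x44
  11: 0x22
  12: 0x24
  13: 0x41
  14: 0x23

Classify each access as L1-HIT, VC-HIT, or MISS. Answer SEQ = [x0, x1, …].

  [0] addr=0xe3 blk=28 s=0: MISS | VC []
  [1] addr=0xe3 blk=28 s=0: L1-HIT | VC []
  [2] addr=0xfd blk=31 s=3: MISS | VC []
  [3] addr=0xfd blk=31 s=3: L1-HIT | VC []
  [4] addr=0x59 blk=11 s=3: MISS | VC [31]
  [5] addr=0xde blk=27 s=3: MISS | VC [31, 11]
  [6] addr=0x82 blk=16 s=0: MISS | VC [31, 11, 28]
  [7] addr=0xd8 blk=27 s=3: L1-HIT | VC [31, 11, 28]
  [8] addr=0xd8 blk=27 s=3: L1-HIT | VC [31, 11, 28]
  [9] addr=0x25 blk=4 s=0: MISS | VC [31, 11, 28, 16]
  [10] addr=0x44 blk=8 s=0: MISS | VC [11, 28, 16, 4]
  [11] addr=0x22 blk=4 s=0: VC-HIT | VC [11, 28, 16, 8]
  [12] addr=0x24 blk=4 s=0: L1-HIT | VC [11, 28, 16, 8]
  [13] addr=0x41 blk=8 s=0: VC-HIT | VC [11, 28, 16, 4]
  [14] addr=0x23 blk=4 s=0: VC-HIT | VC [11, 28, 16, 8]

SEQ = [MISS, L1-HIT, MISS, L1-HIT, MISS, MISS, MISS, L1-HIT, L1-HIT, MISS, MISS, VC-HIT, L1-HIT, VC-HIT, VC-HIT]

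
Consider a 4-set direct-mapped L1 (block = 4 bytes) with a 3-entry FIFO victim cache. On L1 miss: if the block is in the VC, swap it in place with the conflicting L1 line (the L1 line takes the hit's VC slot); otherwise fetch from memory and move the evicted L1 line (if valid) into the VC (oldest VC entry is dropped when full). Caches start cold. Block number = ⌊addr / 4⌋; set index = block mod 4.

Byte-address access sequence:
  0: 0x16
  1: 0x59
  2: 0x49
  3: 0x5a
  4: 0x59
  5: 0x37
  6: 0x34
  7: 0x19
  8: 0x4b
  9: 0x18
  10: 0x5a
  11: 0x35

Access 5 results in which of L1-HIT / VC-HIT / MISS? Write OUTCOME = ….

OUTCOME = MISS

#0 0x16→b5/s1 MISS; vc=[]
#1 0x59→b22/s2 MISS; vc=[]
#2 0x49→b18/s2 MISS; vc=[22]
#3 0x5a→b22/s2 VC-HIT; vc=[18]
#4 0x59→b22/s2 L1-HIT; vc=[18]
#5 0x37→b13/s1 MISS; vc=[18,5]
#6 0x34→b13/s1 L1-HIT; vc=[18,5]
#7 0x19→b6/s2 MISS; vc=[18,5,22]
#8 0x4b→b18/s2 VC-HIT; vc=[6,5,22]
#9 0x18→b6/s2 VC-HIT; vc=[18,5,22]
#10 0x5a→b22/s2 VC-HIT; vc=[18,5,6]
#11 0x35→b13/s1 L1-HIT; vc=[18,5,6]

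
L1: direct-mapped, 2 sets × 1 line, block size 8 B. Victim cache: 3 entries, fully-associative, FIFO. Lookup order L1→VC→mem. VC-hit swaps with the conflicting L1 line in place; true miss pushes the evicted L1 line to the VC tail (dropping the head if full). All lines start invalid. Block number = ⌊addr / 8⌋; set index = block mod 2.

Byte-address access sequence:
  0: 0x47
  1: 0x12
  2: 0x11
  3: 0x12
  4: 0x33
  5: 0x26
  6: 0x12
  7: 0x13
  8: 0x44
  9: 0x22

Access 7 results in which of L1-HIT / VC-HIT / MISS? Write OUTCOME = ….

0: 0x47 (blk 8, set 0) → MISS  vc=[]
1: 0x12 (blk 2, set 0) → MISS  vc=[8]
2: 0x11 (blk 2, set 0) → L1-HIT  vc=[8]
3: 0x12 (blk 2, set 0) → L1-HIT  vc=[8]
4: 0x33 (blk 6, set 0) → MISS  vc=[8, 2]
5: 0x26 (blk 4, set 0) → MISS  vc=[8, 2, 6]
6: 0x12 (blk 2, set 0) → VC-HIT  vc=[8, 4, 6]
7: 0x13 (blk 2, set 0) → L1-HIT  vc=[8, 4, 6]
8: 0x44 (blk 8, set 0) → VC-HIT  vc=[2, 4, 6]
9: 0x22 (blk 4, set 0) → VC-HIT  vc=[2, 8, 6]

OUTCOME = L1-HIT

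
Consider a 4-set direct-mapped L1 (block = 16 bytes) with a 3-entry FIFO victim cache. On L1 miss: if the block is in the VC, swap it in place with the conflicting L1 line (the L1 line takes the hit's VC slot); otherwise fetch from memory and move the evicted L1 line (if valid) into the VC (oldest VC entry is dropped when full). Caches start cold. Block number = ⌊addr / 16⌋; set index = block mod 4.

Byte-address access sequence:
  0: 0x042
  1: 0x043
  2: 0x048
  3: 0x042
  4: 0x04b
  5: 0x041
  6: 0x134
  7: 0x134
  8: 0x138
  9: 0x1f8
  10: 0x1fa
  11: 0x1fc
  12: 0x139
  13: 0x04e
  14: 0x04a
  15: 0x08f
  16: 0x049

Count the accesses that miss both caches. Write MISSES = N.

  [0] addr=0x42 blk=4 s=0: MISS | VC []
  [1] addr=0x43 blk=4 s=0: L1-HIT | VC []
  [2] addr=0x48 blk=4 s=0: L1-HIT | VC []
  [3] addr=0x42 blk=4 s=0: L1-HIT | VC []
  [4] addr=0x4b blk=4 s=0: L1-HIT | VC []
  [5] addr=0x41 blk=4 s=0: L1-HIT | VC []
  [6] addr=0x134 blk=19 s=3: MISS | VC []
  [7] addr=0x134 blk=19 s=3: L1-HIT | VC []
  [8] addr=0x138 blk=19 s=3: L1-HIT | VC []
  [9] addr=0x1f8 blk=31 s=3: MISS | VC [19]
  [10] addr=0x1fa blk=31 s=3: L1-HIT | VC [19]
  [11] addr=0x1fc blk=31 s=3: L1-HIT | VC [19]
  [12] addr=0x139 blk=19 s=3: VC-HIT | VC [31]
  [13] addr=0x4e blk=4 s=0: L1-HIT | VC [31]
  [14] addr=0x4a blk=4 s=0: L1-HIT | VC [31]
  [15] addr=0x8f blk=8 s=0: MISS | VC [31, 4]
  [16] addr=0x49 blk=4 s=0: VC-HIT | VC [31, 8]

MISSES = 4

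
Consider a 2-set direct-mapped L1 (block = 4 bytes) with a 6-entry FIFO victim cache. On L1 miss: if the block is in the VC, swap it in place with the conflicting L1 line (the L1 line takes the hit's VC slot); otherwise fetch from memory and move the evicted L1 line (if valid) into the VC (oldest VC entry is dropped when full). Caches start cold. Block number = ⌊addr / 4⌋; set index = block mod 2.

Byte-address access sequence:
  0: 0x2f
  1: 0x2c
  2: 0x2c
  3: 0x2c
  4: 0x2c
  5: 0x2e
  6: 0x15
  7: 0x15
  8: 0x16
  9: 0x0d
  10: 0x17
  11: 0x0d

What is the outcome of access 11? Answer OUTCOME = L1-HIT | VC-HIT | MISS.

OUTCOME = VC-HIT

0: 0x2f (blk 11, set 1) → MISS  vc=[]
1: 0x2c (blk 11, set 1) → L1-HIT  vc=[]
2: 0x2c (blk 11, set 1) → L1-HIT  vc=[]
3: 0x2c (blk 11, set 1) → L1-HIT  vc=[]
4: 0x2c (blk 11, set 1) → L1-HIT  vc=[]
5: 0x2e (blk 11, set 1) → L1-HIT  vc=[]
6: 0x15 (blk 5, set 1) → MISS  vc=[11]
7: 0x15 (blk 5, set 1) → L1-HIT  vc=[11]
8: 0x16 (blk 5, set 1) → L1-HIT  vc=[11]
9: 0xd (blk 3, set 1) → MISS  vc=[11, 5]
10: 0x17 (blk 5, set 1) → VC-HIT  vc=[11, 3]
11: 0xd (blk 3, set 1) → VC-HIT  vc=[11, 5]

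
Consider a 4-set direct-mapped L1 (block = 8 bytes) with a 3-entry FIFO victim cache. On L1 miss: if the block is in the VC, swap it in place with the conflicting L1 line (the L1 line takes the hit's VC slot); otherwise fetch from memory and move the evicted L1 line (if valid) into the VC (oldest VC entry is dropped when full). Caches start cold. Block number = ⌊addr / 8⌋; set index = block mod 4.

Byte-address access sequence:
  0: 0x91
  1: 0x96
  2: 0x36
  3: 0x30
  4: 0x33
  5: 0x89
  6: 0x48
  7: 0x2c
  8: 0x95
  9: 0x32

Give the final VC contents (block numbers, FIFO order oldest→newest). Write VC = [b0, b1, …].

0: 0x91 (blk 18, set 2) → MISS  vc=[]
1: 0x96 (blk 18, set 2) → L1-HIT  vc=[]
2: 0x36 (blk 6, set 2) → MISS  vc=[18]
3: 0x30 (blk 6, set 2) → L1-HIT  vc=[18]
4: 0x33 (blk 6, set 2) → L1-HIT  vc=[18]
5: 0x89 (blk 17, set 1) → MISS  vc=[18]
6: 0x48 (blk 9, set 1) → MISS  vc=[18, 17]
7: 0x2c (blk 5, set 1) → MISS  vc=[18, 17, 9]
8: 0x95 (blk 18, set 2) → VC-HIT  vc=[6, 17, 9]
9: 0x32 (blk 6, set 2) → VC-HIT  vc=[18, 17, 9]

VC = [18, 17, 9]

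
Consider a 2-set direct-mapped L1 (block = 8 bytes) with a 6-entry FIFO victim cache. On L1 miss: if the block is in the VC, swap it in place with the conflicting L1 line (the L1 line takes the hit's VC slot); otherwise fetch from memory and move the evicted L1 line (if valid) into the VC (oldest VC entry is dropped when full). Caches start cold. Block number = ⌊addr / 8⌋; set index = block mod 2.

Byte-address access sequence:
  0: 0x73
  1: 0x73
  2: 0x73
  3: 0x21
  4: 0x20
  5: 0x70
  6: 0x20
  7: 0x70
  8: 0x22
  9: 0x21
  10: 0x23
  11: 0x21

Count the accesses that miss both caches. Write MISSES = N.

#0 0x73→b14/s0 MISS; vc=[]
#1 0x73→b14/s0 L1-HIT; vc=[]
#2 0x73→b14/s0 L1-HIT; vc=[]
#3 0x21→b4/s0 MISS; vc=[14]
#4 0x20→b4/s0 L1-HIT; vc=[14]
#5 0x70→b14/s0 VC-HIT; vc=[4]
#6 0x20→b4/s0 VC-HIT; vc=[14]
#7 0x70→b14/s0 VC-HIT; vc=[4]
#8 0x22→b4/s0 VC-HIT; vc=[14]
#9 0x21→b4/s0 L1-HIT; vc=[14]
#10 0x23→b4/s0 L1-HIT; vc=[14]
#11 0x21→b4/s0 L1-HIT; vc=[14]

MISSES = 2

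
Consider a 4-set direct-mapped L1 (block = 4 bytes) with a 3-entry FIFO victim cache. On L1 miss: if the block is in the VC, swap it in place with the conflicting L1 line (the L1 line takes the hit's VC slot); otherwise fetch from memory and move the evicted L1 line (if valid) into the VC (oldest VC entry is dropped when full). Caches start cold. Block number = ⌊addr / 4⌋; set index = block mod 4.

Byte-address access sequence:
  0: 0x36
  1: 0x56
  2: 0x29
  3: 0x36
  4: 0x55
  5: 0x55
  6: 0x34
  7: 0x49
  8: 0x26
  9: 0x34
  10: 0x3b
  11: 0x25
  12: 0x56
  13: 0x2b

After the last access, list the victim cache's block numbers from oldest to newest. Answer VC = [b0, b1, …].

#0 0x36→b13/s1 MISS; vc=[]
#1 0x56→b21/s1 MISS; vc=[13]
#2 0x29→b10/s2 MISS; vc=[13]
#3 0x36→b13/s1 VC-HIT; vc=[21]
#4 0x55→b21/s1 VC-HIT; vc=[13]
#5 0x55→b21/s1 L1-HIT; vc=[13]
#6 0x34→b13/s1 VC-HIT; vc=[21]
#7 0x49→b18/s2 MISS; vc=[21,10]
#8 0x26→b9/s1 MISS; vc=[21,10,13]
#9 0x34→b13/s1 VC-HIT; vc=[21,10,9]
#10 0x3b→b14/s2 MISS; vc=[10,9,18]
#11 0x25→b9/s1 VC-HIT; vc=[10,13,18]
#12 0x56→b21/s1 MISS; vc=[13,18,9]
#13 0x2b→b10/s2 MISS; vc=[18,9,14]

VC = [18, 9, 14]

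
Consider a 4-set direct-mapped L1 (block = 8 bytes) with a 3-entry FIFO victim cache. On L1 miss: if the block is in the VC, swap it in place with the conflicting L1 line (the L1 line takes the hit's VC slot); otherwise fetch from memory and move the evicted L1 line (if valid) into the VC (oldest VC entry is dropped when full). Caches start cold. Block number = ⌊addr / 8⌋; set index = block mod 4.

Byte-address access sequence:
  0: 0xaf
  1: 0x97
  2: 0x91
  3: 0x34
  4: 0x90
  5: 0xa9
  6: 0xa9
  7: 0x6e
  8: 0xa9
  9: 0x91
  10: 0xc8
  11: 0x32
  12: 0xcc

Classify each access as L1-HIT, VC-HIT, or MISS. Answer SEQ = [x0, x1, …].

0: 0xaf (blk 21, set 1) → MISS  vc=[]
1: 0x97 (blk 18, set 2) → MISS  vc=[]
2: 0x91 (blk 18, set 2) → L1-HIT  vc=[]
3: 0x34 (blk 6, set 2) → MISS  vc=[18]
4: 0x90 (blk 18, set 2) → VC-HIT  vc=[6]
5: 0xa9 (blk 21, set 1) → L1-HIT  vc=[6]
6: 0xa9 (blk 21, set 1) → L1-HIT  vc=[6]
7: 0x6e (blk 13, set 1) → MISS  vc=[6, 21]
8: 0xa9 (blk 21, set 1) → VC-HIT  vc=[6, 13]
9: 0x91 (blk 18, set 2) → L1-HIT  vc=[6, 13]
10: 0xc8 (blk 25, set 1) → MISS  vc=[6, 13, 21]
11: 0x32 (blk 6, set 2) → VC-HIT  vc=[18, 13, 21]
12: 0xcc (blk 25, set 1) → L1-HIT  vc=[18, 13, 21]

SEQ = [MISS, MISS, L1-HIT, MISS, VC-HIT, L1-HIT, L1-HIT, MISS, VC-HIT, L1-HIT, MISS, VC-HIT, L1-HIT]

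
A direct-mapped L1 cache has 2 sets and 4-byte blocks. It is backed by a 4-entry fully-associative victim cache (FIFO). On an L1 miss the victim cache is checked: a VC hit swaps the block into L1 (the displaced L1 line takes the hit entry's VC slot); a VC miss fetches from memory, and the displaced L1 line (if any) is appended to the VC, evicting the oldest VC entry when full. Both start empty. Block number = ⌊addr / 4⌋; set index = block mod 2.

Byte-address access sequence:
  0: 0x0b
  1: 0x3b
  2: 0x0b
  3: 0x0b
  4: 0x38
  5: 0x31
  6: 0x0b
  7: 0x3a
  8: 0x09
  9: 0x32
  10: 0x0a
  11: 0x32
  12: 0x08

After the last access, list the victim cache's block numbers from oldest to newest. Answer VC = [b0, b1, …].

VC = [12, 14]

0: 0xb (blk 2, set 0) → MISS  vc=[]
1: 0x3b (blk 14, set 0) → MISS  vc=[2]
2: 0xb (blk 2, set 0) → VC-HIT  vc=[14]
3: 0xb (blk 2, set 0) → L1-HIT  vc=[14]
4: 0x38 (blk 14, set 0) → VC-HIT  vc=[2]
5: 0x31 (blk 12, set 0) → MISS  vc=[2, 14]
6: 0xb (blk 2, set 0) → VC-HIT  vc=[12, 14]
7: 0x3a (blk 14, set 0) → VC-HIT  vc=[12, 2]
8: 0x9 (blk 2, set 0) → VC-HIT  vc=[12, 14]
9: 0x32 (blk 12, set 0) → VC-HIT  vc=[2, 14]
10: 0xa (blk 2, set 0) → VC-HIT  vc=[12, 14]
11: 0x32 (blk 12, set 0) → VC-HIT  vc=[2, 14]
12: 0x8 (blk 2, set 0) → VC-HIT  vc=[12, 14]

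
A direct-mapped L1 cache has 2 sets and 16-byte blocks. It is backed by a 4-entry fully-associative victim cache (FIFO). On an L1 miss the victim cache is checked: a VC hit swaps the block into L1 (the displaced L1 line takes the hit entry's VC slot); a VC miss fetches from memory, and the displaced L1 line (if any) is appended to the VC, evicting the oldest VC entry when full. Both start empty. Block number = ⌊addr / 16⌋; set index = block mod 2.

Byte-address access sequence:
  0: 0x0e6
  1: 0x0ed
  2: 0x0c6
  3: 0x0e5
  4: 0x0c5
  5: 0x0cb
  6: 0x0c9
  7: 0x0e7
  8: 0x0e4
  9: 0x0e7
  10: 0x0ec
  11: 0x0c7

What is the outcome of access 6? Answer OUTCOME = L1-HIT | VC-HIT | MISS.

OUTCOME = L1-HIT

0: 0xe6 (blk 14, set 0) → MISS  vc=[]
1: 0xed (blk 14, set 0) → L1-HIT  vc=[]
2: 0xc6 (blk 12, set 0) → MISS  vc=[14]
3: 0xe5 (blk 14, set 0) → VC-HIT  vc=[12]
4: 0xc5 (blk 12, set 0) → VC-HIT  vc=[14]
5: 0xcb (blk 12, set 0) → L1-HIT  vc=[14]
6: 0xc9 (blk 12, set 0) → L1-HIT  vc=[14]
7: 0xe7 (blk 14, set 0) → VC-HIT  vc=[12]
8: 0xe4 (blk 14, set 0) → L1-HIT  vc=[12]
9: 0xe7 (blk 14, set 0) → L1-HIT  vc=[12]
10: 0xec (blk 14, set 0) → L1-HIT  vc=[12]
11: 0xc7 (blk 12, set 0) → VC-HIT  vc=[14]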